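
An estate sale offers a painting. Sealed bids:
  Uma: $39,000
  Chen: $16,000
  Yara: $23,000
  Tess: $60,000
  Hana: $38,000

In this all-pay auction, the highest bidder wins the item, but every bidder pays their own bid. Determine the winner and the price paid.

Tess pays $60,000

All-pay auction: the highest bidder wins the item, but every bidder pays their own bid.
Bids ranked: 60,000 (Tess) > 39,000 (Uma) > 38,000 (Hana) > 23,000 (Yara) > 16,000 (Chen)
Tess wins with the top bid; all bids are sunk regardless.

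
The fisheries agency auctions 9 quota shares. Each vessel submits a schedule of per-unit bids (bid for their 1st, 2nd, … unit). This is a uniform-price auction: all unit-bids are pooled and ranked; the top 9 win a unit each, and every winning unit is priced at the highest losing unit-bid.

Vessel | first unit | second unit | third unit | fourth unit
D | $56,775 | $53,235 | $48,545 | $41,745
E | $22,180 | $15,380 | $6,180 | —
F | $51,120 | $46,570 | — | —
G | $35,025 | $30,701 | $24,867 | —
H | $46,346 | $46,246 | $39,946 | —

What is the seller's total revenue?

Total revenue: $315,225

Merging the schedules and taking the best 9: 56,775 (D-1), 53,235 (D-2), 51,120 (F-1), 48,545 (D-3), 46,570 (F-2), 46,346 (H-1), 46,246 (H-2), 41,745 (D-4), 39,946 (H-3)
Highest rejected unit-bid = $35,025.
Allocation: D 4, F 2, H 3. Every unit priced at $35,025.
Revenue = 9 × 35,025 = $315,225.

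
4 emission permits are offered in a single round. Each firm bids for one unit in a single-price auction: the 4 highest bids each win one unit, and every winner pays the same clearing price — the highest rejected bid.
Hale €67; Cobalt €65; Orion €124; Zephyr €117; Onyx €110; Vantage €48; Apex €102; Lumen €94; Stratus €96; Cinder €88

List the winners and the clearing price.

Orion, Zephyr, Onyx, Apex; each pays €96

Sorting: 124 (Orion), 117 (Zephyr), 110 (Onyx), 102 (Apex), 96 (Stratus), 94 (Lumen), …
Winners (4 units): Orion, Zephyr, Onyx, Apex.
Highest unsuccessful bid: €96 → clearing price.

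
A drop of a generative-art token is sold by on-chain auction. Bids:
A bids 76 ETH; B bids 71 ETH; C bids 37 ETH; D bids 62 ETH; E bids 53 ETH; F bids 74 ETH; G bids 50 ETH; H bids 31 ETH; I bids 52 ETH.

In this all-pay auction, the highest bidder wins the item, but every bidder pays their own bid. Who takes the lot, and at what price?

A pays 76 ETH

Rule: the highest bidder wins the item, but every bidder pays their own bid.
Sorting bids: 76 (A) > 74 (F) > 71 (B) > 62 (D) > 53 (E) > 52 (I) > …
A is highest and takes the item; every bidder forfeits their bid.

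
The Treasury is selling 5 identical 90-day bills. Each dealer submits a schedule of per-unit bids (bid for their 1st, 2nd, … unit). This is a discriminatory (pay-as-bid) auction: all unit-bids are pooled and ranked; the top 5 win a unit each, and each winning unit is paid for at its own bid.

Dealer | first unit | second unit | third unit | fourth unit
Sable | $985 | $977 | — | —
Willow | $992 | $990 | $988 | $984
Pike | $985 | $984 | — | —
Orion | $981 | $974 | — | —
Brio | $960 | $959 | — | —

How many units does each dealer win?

All unit-bids, highest first — top 5: 992 (Willow-1), 990 (Willow-2), 988 (Willow-3), 985 (Sable-1), 985 (Pike-1)
Next rejected bid: $984 (not a price — pay-as-bid).
Allocation: Pike 1, Sable 1, Willow 3.

Pike 1, Sable 1, Willow 3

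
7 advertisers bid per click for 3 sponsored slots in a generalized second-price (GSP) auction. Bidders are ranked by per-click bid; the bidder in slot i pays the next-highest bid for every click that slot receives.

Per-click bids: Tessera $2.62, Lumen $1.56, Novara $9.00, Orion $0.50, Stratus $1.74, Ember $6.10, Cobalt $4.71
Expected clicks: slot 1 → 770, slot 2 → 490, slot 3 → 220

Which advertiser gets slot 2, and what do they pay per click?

Ember; $4.71 per click

Sorting advertisers: $9.00 (Novara) > $6.10 (Ember) > $4.71 (Cobalt) > $2.62 (Tessera) > …
Slot 2 goes to the second-ranked bidder, Ember, who pays the next bid down: $4.71/click.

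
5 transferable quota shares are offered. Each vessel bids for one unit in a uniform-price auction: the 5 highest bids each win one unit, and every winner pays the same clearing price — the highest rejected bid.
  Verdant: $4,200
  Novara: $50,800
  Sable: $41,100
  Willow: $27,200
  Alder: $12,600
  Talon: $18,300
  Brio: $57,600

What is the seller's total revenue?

Total revenue: $63,000

Ordering the bids: 57,600 (Brio), 50,800 (Novara), 41,100 (Sable), 27,200 (Willow), 18,300 (Talon), 12,600 (Alder), 4,200 (Verdant)
Winners (5 units): Brio, Novara, Sable, Willow, Talon.
Clearing price = highest rejected bid = $12,600.
Total revenue = 5 × $12,600 = $63,000.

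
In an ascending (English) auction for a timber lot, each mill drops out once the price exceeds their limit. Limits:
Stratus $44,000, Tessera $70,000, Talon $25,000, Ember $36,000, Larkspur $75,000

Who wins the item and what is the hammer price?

Larkspur wins at $70,000

Limits ranked: 75,000 (Larkspur) > 70,000 (Tessera) > 44,000 (Stratus) > 36,000 (Ember) > 25,000 (Talon)
Tessera is the last rival to drop out, at $70,000; Larkspur remains and wins at that price.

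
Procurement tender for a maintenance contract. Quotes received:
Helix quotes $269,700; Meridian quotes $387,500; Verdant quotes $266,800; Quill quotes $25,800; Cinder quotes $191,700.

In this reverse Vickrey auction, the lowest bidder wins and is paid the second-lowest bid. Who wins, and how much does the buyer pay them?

Reverse Vickrey auction: the lowest bidder wins and is paid the second-lowest bid.
Bids ranked: 25,800 (Quill) < 191,700 (Cinder) < 266,800 (Verdant) < 269,700 (Helix) < 387,500 (Meridian)
Quill is lowest; is paid the second-lowest bid, $191,700.

Quill is paid $191,700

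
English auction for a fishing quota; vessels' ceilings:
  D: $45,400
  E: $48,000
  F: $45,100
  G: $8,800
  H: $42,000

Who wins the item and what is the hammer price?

Rule: the price rises until one bidder remains; the winner pays the price at which the last rival dropped out.
Limits ranked: 48,000 (E) > 45,400 (D) > 45,100 (F) > 42,000 (H) > 8,800 (G)
Once the price passes $45,400, only E is left; the hammer falls at D's limit of $45,400.

E wins at $45,400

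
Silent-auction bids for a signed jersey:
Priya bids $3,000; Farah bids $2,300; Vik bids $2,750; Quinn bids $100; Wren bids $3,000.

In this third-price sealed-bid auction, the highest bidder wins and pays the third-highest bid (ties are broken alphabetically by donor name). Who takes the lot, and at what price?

Priya pays $2,750

Sorting bids: 3,000 (Priya) > 3,000 (Wren) > 2,750 (Vik) > 2,300 (Farah) > 100 (Quinn)
Priya and Wren tie at $3,000; tie-break gives it to Priya.
Priya is highest; pays the third-highest bid, $2,750.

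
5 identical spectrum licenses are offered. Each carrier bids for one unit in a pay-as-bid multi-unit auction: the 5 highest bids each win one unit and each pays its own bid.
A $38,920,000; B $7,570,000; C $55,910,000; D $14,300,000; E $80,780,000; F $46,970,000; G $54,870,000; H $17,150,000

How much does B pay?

B pays $0

Sorting: 80,780,000 (E), 55,910,000 (C), 54,870,000 (G), 46,970,000 (F), 38,920,000 (A), 17,150,000 (H), 14,300,000 (D), …
The 5 highest are E, C, G, F, A.
B does not win → $0.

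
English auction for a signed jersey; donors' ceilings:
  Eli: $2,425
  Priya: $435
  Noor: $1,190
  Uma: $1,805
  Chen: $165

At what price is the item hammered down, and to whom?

Limits ranked: 2,425 (Eli) > 1,805 (Uma) > 1,190 (Noor) > 435 (Priya) > 165 (Chen)
Uma is the last rival to drop out, at $1,805; Eli remains and wins at that price.

Eli wins at $1,805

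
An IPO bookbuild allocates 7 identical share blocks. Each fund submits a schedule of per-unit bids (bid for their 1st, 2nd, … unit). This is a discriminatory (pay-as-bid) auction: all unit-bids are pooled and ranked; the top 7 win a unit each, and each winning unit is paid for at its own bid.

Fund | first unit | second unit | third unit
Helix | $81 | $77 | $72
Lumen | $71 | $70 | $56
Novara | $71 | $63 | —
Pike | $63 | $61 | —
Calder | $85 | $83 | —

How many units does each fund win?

Calder 2, Helix 3, Lumen 1, Novara 1

Merging the schedules and taking the best 7: 85 (Calder-1), 83 (Calder-2), 81 (Helix-1), 77 (Helix-2), 72 (Helix-3), 71 (Lumen-1), 71 (Novara-1)
Next rejected bid: $70 (not a price — pay-as-bid).
Allocation: Calder 2, Helix 3, Lumen 1, Novara 1.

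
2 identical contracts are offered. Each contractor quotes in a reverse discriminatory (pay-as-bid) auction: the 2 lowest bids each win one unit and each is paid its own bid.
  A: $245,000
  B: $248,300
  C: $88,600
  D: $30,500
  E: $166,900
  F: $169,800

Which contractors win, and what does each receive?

Bids ranked low→high: 30,500 (D), 88,600 (C), 166,900 (E), 169,800 (F), …
The 2 lowest are D, C.
Each winner is paid its own bid: D $30,500, C $88,600.

D $30,500, C $88,600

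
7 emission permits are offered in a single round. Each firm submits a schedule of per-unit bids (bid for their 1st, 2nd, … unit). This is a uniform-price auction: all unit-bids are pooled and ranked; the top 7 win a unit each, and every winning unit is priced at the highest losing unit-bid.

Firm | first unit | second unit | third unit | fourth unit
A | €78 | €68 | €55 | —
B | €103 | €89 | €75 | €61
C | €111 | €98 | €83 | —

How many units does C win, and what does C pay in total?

Pooled unit-bids ranked (top 7): 111 (C-1), 103 (B-1), 98 (C-2), 89 (B-2), 83 (C-3), 78 (A-1), 75 (B-3)
Highest rejected unit-bid = €68.
C wins 3 unit(s) at €68 each.

C: 3 units, pays €204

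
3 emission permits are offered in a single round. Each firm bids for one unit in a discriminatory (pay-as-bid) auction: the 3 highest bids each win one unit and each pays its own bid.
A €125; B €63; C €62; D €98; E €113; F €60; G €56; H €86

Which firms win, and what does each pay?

A €125, E €113, D €98

Sorting: 125 (A), 113 (E), 98 (D), 86 (H), 63 (B), …
Top 3: A, E, D.
Each winner pays its own bid: A €125, E €113, D €98.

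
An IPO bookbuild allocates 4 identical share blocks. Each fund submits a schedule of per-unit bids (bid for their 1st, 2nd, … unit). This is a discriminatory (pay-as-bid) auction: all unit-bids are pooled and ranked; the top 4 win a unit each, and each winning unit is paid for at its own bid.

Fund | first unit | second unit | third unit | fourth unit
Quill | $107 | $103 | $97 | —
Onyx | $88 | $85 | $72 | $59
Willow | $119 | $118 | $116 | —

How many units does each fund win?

All unit-bids, highest first — top 4: 119 (Willow-1), 118 (Willow-2), 116 (Willow-3), 107 (Quill-1)
Next rejected bid: $103 (not a price — pay-as-bid).
Allocation: Quill 1, Willow 3.

Quill 1, Willow 3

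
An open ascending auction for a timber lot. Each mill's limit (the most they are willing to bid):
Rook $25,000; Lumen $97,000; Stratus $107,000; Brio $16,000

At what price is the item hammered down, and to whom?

Stratus wins at $97,000

Rule: the price rises until one bidder remains; the winner pays the price at which the last rival dropped out.
Limits ranked: 107,000 (Stratus) > 97,000 (Lumen) > 25,000 (Rook) > 16,000 (Brio)
Lumen is the last rival to drop out, at $97,000; Stratus remains and wins at that price.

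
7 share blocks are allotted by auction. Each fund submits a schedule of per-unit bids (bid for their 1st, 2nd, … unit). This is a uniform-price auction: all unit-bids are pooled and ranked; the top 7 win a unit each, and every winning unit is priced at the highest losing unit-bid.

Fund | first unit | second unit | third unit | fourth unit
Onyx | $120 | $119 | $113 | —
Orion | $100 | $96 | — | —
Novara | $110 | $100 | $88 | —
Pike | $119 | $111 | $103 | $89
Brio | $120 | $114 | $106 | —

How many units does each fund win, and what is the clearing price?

All unit-bids, highest first — top 7: 120 (Onyx-1), 120 (Brio-1), 119 (Onyx-2), 119 (Pike-1), 114 (Brio-2), 113 (Onyx-3), 111 (Pike-2)
The (k+1)-th unit-bid is $110.
Allocation: Brio 2, Onyx 3, Pike 2.

Brio 2, Onyx 3, Pike 2; clearing price $110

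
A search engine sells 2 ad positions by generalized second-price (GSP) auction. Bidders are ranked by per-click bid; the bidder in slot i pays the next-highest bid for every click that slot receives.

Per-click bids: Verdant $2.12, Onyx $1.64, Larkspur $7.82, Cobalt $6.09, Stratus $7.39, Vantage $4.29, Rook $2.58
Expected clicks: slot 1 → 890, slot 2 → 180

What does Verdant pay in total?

Verdant pays $0.00

Sorting advertisers: $7.82 (Larkspur) > $7.39 (Stratus) > $6.09 (Cobalt) > …
Verdant ranks below slot 2 → no slot, pays nothing.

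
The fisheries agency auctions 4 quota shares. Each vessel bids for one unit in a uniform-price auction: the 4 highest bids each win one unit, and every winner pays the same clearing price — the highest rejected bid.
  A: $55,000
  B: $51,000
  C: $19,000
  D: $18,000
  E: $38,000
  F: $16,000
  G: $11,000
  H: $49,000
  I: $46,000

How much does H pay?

H pays $38,000

Bids ranked high→low: 55,000 (A), 51,000 (B), 49,000 (H), 46,000 (I), 38,000 (E), 19,000 (C), …
The 4 highest are A, B, H, I.
Highest unsuccessful bid: $38,000 → clearing price.
H wins → pays $38,000.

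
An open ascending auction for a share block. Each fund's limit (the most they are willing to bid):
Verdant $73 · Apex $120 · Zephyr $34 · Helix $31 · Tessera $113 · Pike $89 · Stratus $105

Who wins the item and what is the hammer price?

Limits in order: 120 (Apex) > 113 (Tessera) > 105 (Stratus) > 89 (Pike) > 73 (Verdant) > 34 (Zephyr) > …
Bidding ends when Tessera exits at $113; Apex takes it.

Apex wins at $113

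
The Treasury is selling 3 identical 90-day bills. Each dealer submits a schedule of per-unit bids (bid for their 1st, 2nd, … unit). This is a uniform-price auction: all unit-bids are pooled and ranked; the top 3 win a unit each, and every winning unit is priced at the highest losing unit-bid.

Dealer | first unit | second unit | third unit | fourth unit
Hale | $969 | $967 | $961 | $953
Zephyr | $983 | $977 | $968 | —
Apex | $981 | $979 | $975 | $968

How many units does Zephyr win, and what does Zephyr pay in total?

Zephyr: 1 unit, pays $977

Pooled unit-bids ranked (top 3): 983 (Zephyr-1), 981 (Apex-1), 979 (Apex-2)
Highest rejected unit-bid = $977.
Zephyr wins 1 unit(s) at $977 each.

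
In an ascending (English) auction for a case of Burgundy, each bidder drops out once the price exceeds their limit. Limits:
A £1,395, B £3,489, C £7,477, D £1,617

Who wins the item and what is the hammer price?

Limits ranked: 7,477 (C) > 3,489 (B) > 1,617 (D) > 1,395 (A)
B is the last rival to drop out, at £3,489; C remains and wins at that price.

C wins at £3,489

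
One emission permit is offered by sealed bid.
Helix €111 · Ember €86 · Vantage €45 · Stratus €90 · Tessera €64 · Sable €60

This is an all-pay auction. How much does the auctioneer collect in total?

Total revenue: €456

Rule: the highest bidder wins the item, but every bidder pays their own bid.
Bids ranked: 111 (Helix) > 90 (Stratus) > 86 (Ember) > 64 (Tessera) > 60 (Sable) > 45 (Vantage)
Every bidder forfeits their bid regardless of winning.
Revenue = 111 + 86 + 45 + 90 + 64 + 60 = €456.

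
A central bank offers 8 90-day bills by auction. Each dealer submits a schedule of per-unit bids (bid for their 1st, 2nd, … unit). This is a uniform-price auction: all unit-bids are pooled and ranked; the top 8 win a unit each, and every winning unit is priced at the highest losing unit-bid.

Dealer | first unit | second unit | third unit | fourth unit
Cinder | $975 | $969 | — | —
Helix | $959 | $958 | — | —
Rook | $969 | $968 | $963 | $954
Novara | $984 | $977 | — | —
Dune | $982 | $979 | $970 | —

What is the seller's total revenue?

Merging the schedules and taking the best 8: 984 (Novara-1), 982 (Dune-1), 979 (Dune-2), 977 (Novara-2), 975 (Cinder-1), 970 (Dune-3), 969 (Cinder-2), 969 (Rook-1)
Highest rejected unit-bid = $968.
Allocation: Cinder 2, Dune 3, Novara 2, Rook 1. Every unit priced at $968.
Revenue = 8 × 968 = $7,744.

Total revenue: $7,744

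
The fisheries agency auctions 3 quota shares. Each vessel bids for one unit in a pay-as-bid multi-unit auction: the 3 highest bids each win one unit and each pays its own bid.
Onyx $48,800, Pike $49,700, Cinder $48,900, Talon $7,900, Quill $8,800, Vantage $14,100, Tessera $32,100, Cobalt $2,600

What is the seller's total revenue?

Total revenue: $147,400

Ordering the bids: 49,700 (Pike), 48,900 (Cinder), 48,800 (Onyx), 32,100 (Tessera), 14,100 (Vantage), …
Winners (3 units): Pike, Cinder, Onyx.
Total revenue = 49,700 + 48,900 + 48,800 = $147,400.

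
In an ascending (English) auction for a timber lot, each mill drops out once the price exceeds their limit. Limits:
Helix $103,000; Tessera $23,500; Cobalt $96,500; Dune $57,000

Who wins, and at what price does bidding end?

Helix wins at $96,500

Limits in order: 103,000 (Helix) > 96,500 (Cobalt) > 57,000 (Dune) > 23,500 (Tessera)
Bidding ends when Cobalt exits at $96,500; Helix takes it.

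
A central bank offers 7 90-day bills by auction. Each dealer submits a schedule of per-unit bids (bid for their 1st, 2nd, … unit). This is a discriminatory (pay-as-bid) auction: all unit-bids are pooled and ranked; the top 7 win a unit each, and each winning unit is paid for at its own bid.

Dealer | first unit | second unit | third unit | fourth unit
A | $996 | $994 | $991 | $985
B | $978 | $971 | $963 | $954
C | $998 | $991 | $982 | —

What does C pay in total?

C pays $2,971

Merging the schedules and taking the best 7: 998 (C-1), 996 (A-1), 994 (A-2), 991 (A-3), 991 (C-2), 985 (A-4), 982 (C-3)
Next rejected bid: $978 (not a price — pay-as-bid).
C's winning unit-bids: 998 + 991 + 982 = $2,971.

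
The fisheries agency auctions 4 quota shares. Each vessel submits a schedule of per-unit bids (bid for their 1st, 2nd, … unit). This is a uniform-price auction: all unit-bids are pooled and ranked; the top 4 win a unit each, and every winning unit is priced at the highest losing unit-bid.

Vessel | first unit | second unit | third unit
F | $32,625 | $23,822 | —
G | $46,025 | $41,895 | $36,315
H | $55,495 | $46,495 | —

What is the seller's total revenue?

All unit-bids, highest first — top 4: 55,495 (H-1), 46,495 (H-2), 46,025 (G-1), 41,895 (G-2)
Highest rejected unit-bid = $36,315.
Allocation: G 2, H 2. Every unit priced at $36,315.
Revenue = 4 × 36,315 = $145,260.

Total revenue: $145,260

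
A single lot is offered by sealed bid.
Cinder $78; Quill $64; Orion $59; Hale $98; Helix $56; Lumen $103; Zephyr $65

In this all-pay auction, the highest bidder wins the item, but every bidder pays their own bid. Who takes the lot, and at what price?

Bids ranked: 103 (Lumen) > 98 (Hale) > 78 (Cinder) > 65 (Zephyr) > 64 (Quill) > 59 (Orion) > …
Lumen is highest and takes the item; every bidder forfeits their bid.

Lumen pays $103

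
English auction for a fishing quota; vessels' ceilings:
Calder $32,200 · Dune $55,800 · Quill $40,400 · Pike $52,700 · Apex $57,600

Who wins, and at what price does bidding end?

Apex wins at $55,800

Limits ranked: 57,600 (Apex) > 55,800 (Dune) > 52,700 (Pike) > 40,400 (Quill) > 32,200 (Calder)
Dune is the last rival to drop out, at $55,800; Apex remains and wins at that price.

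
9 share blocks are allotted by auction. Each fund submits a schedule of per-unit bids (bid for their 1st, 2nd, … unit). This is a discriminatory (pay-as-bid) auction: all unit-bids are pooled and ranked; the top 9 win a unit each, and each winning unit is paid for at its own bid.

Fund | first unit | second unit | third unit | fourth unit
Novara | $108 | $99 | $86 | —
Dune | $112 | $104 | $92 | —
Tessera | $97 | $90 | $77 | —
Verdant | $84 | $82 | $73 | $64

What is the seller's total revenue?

Total revenue: $872

Pooled unit-bids ranked (top 9): 112 (Dune-1), 108 (Novara-1), 104 (Dune-2), 99 (Novara-2), 97 (Tessera-1), 92 (Dune-3), 90 (Tessera-2), 86 (Novara-3), 84 (Verdant-1)
Next rejected bid: $82 (not a price — pay-as-bid).
Each winning unit pays its own bid.
Revenue = 112 + 108 + 104 + 99 + 97 + 92 + 90 + 86 + 84 = $872.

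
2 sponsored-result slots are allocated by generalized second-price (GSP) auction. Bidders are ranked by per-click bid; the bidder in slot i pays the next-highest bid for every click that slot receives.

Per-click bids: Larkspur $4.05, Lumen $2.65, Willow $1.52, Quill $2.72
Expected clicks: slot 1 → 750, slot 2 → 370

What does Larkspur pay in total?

Per-click bids in order: $4.05 (Larkspur) > $2.72 (Quill) > $2.65 (Lumen) > …
Larkspur holds slot 1 → pays next bid $2.72 × 750 clicks = $2040.00.

Larkspur pays $2040.00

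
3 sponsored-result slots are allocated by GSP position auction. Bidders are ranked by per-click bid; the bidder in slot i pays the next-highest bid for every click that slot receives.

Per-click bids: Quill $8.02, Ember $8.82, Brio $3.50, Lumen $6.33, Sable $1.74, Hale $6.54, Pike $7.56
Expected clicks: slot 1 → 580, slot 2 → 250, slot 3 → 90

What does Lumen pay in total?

Lumen pays $0.00

Sorting advertisers: $8.82 (Ember) > $8.02 (Quill) > $7.56 (Pike) > $6.54 (Hale) > …
Lumen ranks below slot 3 → no slot, pays nothing.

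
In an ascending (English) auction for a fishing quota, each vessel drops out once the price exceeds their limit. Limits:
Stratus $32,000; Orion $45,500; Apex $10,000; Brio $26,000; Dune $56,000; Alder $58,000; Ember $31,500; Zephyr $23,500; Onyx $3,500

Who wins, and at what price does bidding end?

Rule: the price rises until one bidder remains; the winner pays the price at which the last rival dropped out.
Sorting limits: 58,000 (Alder) > 56,000 (Dune) > 45,500 (Orion) > 32,000 (Stratus) > 31,500 (Ember) > 26,000 (Brio) > …
Once the price passes $56,000, only Alder is left; the hammer falls at Dune's limit of $56,000.

Alder wins at $56,000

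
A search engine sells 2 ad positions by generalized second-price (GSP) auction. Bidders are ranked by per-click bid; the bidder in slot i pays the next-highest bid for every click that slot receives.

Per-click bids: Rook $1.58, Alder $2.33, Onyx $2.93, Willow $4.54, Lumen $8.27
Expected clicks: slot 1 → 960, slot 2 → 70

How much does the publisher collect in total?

Total revenue: $4563.50

Ranked by bid: $8.27 (Lumen) > $4.54 (Willow) > $2.93 (Onyx) > …
Slot 1: Lumen pays $4.54 × 960 = $4358.40
Slot 2: Willow pays $2.93 × 70 = $205.10
Total = $4563.50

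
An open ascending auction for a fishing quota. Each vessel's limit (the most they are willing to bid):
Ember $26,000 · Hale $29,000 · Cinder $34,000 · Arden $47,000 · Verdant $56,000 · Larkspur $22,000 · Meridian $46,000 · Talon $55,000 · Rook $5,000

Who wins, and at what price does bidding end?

Verdant wins at $55,000

Sorting limits: 56,000 (Verdant) > 55,000 (Talon) > 47,000 (Arden) > 46,000 (Meridian) > 34,000 (Cinder) > 29,000 (Hale) > …
Talon is the last rival to drop out, at $55,000; Verdant remains and wins at that price.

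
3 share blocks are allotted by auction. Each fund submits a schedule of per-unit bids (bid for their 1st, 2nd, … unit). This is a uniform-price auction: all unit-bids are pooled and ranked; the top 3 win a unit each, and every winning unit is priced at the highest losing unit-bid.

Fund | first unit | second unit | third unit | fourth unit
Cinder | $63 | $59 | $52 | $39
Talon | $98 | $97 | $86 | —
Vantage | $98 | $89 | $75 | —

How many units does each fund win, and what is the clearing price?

Talon 2, Vantage 1; clearing price $89

All unit-bids, highest first — top 3: 98 (Talon-1), 98 (Vantage-1), 97 (Talon-2)
First bid not allocated: $89.
Allocation: Talon 2, Vantage 1.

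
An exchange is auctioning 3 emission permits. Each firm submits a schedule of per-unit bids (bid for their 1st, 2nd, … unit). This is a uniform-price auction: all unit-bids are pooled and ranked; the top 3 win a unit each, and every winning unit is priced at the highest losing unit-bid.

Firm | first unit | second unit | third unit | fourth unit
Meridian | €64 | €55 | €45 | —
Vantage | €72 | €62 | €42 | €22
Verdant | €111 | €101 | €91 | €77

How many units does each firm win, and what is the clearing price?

Verdant 3; clearing price €77

Pooled unit-bids ranked (top 3): 111 (Verdant-1), 101 (Verdant-2), 91 (Verdant-3)
The (k+1)-th unit-bid is €77.
Allocation: Verdant 3.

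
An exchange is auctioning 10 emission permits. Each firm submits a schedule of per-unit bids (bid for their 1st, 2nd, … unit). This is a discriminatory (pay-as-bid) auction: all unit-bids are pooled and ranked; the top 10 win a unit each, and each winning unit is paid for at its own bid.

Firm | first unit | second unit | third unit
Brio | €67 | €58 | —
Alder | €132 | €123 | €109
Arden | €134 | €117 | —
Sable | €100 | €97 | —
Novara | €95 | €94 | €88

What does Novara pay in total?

Pooled unit-bids ranked (top 10): 134 (Arden-1), 132 (Alder-1), 123 (Alder-2), 117 (Arden-2), 109 (Alder-3), 100 (Sable-1), 97 (Sable-2), 95 (Novara-1), 94 (Novara-2), 88 (Novara-3)
Next rejected bid: €67 (not a price — pay-as-bid).
Novara's winning unit-bids: 95 + 94 + 88 = €277.

Novara pays €277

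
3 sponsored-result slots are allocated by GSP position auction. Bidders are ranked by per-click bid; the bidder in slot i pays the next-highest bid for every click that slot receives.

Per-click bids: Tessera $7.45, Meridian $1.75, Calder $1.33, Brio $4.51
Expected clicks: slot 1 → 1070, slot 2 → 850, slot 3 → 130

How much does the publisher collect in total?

Per-click bids in order: $7.45 (Tessera) > $4.51 (Brio) > $1.75 (Meridian) > $1.33 (Calder)
Slot 1: Tessera pays $4.51 × 1070 = $4825.70
Slot 2: Brio pays $1.75 × 850 = $1487.50
Slot 3: Meridian pays $1.33 × 130 = $172.90
Total = $6486.10

Total revenue: $6486.10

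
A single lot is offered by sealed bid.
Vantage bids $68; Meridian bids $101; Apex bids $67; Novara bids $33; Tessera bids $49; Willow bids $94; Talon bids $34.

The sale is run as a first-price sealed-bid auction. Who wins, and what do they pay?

Meridian pays $101

Sorting bids: 101 (Meridian) > 94 (Willow) > 68 (Vantage) > 67 (Apex) > 49 (Tessera) > 34 (Talon) > …
First-price: Meridian pays what they bid, $101.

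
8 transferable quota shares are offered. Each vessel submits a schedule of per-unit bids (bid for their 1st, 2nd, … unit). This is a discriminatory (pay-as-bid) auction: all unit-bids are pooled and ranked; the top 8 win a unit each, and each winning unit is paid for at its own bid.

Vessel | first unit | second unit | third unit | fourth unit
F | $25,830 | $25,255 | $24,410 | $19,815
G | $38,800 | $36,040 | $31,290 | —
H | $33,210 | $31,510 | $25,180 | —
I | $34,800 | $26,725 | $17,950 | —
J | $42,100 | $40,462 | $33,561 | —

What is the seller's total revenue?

Total revenue: $290,483

Pooled unit-bids ranked (top 8): 42,100 (J-1), 40,462 (J-2), 38,800 (G-1), 36,040 (G-2), 34,800 (I-1), 33,561 (J-3), 33,210 (H-1), 31,510 (H-2)
Next rejected bid: $31,290 (not a price — pay-as-bid).
Each winning unit pays its own bid.
Revenue = 42,100 + 40,462 + 38,800 + 36,040 + 34,800 + 33,561 + 33,210 + 31,510 = $290,483.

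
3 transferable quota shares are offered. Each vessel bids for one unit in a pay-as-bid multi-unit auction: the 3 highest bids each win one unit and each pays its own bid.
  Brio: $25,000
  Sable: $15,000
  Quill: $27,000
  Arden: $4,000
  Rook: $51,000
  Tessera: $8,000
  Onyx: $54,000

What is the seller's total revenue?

Total revenue: $132,000

Bids ranked high→low: 54,000 (Onyx), 51,000 (Rook), 27,000 (Quill), 25,000 (Brio), 15,000 (Sable), …
The 3 highest are Onyx, Rook, Quill.
Total revenue = 54,000 + 51,000 + 27,000 = $132,000.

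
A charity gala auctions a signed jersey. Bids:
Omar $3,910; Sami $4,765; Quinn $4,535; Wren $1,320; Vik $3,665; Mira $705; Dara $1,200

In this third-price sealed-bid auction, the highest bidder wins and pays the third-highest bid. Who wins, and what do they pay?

Third-price sealed-bid auction: the highest bidder wins and pays the third-highest bid.
Bids in order: 4,765 (Sami) > 4,535 (Quinn) > 3,910 (Omar) > 3,665 (Vik) > 1,320 (Wren) > 1,200 (Dara) > …
Sami is highest; pays the third-highest bid, $3,910.

Sami pays $3,910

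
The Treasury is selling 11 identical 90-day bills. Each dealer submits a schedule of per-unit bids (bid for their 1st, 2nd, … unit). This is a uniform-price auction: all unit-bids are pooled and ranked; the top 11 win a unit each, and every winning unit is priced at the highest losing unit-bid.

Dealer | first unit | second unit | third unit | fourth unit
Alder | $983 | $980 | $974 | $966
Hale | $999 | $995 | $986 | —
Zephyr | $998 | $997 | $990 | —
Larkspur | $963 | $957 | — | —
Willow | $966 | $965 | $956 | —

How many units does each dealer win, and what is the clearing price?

Alder 4, Hale 3, Willow 1, Zephyr 3; clearing price $965

Merging the schedules and taking the best 11: 999 (Hale-1), 998 (Zephyr-1), 997 (Zephyr-2), 995 (Hale-2), 990 (Zephyr-3), 986 (Hale-3), 983 (Alder-1), 980 (Alder-2), 974 (Alder-3), 966 (Alder-4), 966 (Willow-1)
First bid not allocated: $965.
Allocation: Alder 4, Hale 3, Willow 1, Zephyr 3.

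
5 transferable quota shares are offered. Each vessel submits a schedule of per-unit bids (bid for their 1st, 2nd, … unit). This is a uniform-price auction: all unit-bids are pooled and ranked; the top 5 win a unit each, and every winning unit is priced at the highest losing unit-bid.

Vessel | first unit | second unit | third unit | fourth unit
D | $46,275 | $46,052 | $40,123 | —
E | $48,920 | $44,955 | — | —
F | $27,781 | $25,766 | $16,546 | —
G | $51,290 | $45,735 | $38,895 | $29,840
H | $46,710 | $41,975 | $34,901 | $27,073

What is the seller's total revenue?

Merging the schedules and taking the best 5: 51,290 (G-1), 48,920 (E-1), 46,710 (H-1), 46,275 (D-1), 46,052 (D-2)
First bid not allocated: $45,735.
Allocation: D 2, E 1, G 1, H 1. Every unit priced at $45,735.
Revenue = 5 × 45,735 = $228,675.

Total revenue: $228,675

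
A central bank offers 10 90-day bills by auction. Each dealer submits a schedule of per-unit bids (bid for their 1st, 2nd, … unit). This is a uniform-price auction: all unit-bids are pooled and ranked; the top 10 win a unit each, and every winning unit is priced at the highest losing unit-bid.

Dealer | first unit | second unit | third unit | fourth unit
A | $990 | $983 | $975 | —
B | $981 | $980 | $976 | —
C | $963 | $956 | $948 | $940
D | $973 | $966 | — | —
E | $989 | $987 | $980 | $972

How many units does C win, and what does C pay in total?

Merging the schedules and taking the best 10: 990 (A-1), 989 (E-1), 987 (E-2), 983 (A-2), 981 (B-1), 980 (B-2), 980 (E-3), 976 (B-3), 975 (A-3), 973 (D-1)
The (k+1)-th unit-bid is $972.
C wins 0 unit(s) at $972 each.

C: 0 units, pays $0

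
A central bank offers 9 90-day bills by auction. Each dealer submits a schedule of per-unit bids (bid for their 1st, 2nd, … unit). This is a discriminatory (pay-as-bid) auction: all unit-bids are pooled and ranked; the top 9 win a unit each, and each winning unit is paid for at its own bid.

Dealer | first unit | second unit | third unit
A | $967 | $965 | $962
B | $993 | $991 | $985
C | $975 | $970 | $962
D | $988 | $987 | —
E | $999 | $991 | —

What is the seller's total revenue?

Merging the schedules and taking the best 9: 999 (E-1), 993 (B-1), 991 (B-2), 991 (E-2), 988 (D-1), 987 (D-2), 985 (B-3), 975 (C-1), 970 (C-2)
Next rejected bid: $967 (not a price — pay-as-bid).
Each winning unit pays its own bid.
Revenue = 999 + 993 + 991 + 991 + 988 + 987 + 985 + 975 + 970 = $8,879.

Total revenue: $8,879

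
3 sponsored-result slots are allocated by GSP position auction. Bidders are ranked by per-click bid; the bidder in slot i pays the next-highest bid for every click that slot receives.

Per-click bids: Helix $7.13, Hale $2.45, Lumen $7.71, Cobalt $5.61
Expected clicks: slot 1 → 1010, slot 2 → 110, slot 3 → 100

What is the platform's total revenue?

Total revenue: $8063.40

Ranked by bid: $7.71 (Lumen) > $7.13 (Helix) > $5.61 (Cobalt) > $2.45 (Hale)
Slot 1: Lumen pays $7.13 × 1010 = $7201.30
Slot 2: Helix pays $5.61 × 110 = $617.10
Slot 3: Cobalt pays $2.45 × 100 = $245.00
Total = $8063.40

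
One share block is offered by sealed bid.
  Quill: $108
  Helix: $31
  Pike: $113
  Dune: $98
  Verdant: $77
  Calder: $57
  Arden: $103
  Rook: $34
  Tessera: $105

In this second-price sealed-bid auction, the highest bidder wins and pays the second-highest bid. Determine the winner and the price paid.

Bids ranked: 113 (Pike) > 108 (Quill) > 105 (Tessera) > 103 (Arden) > 98 (Dune) > 77 (Verdant) > …
Second-price: Pike pays Quill's bid of $108.

Pike pays $108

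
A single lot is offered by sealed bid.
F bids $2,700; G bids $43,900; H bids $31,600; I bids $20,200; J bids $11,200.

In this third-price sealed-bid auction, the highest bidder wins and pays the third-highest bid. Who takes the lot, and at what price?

G pays $20,200

Rule: the highest bidder wins and pays the third-highest bid.
Bids ranked: 43,900 (G) > 31,600 (H) > 20,200 (I) > 11,200 (J) > 2,700 (F)
G wins; payment is bid #3 in the ranking = $20,200.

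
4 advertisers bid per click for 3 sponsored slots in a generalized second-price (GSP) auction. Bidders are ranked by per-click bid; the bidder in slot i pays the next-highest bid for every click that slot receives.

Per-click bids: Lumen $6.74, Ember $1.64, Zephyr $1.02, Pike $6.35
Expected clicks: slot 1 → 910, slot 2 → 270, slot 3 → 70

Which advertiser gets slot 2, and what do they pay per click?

Pike; $1.64 per click

Per-click bids in order: $6.74 (Lumen) > $6.35 (Pike) > $1.64 (Ember) > $1.02 (Zephyr)
Slot 2 goes to the second-ranked bidder, Pike, who pays the next bid down: $1.64/click.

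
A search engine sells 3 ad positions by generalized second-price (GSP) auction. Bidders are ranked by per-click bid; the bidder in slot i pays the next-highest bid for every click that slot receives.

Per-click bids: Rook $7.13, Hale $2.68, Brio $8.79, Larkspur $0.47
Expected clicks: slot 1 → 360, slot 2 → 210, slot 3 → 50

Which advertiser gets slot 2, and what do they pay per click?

Rook; $2.68 per click

Sorting advertisers: $8.79 (Brio) > $7.13 (Rook) > $2.68 (Hale) > $0.47 (Larkspur)
Slot 2 goes to the second-ranked bidder, Rook, who pays the next bid down: $2.68/click.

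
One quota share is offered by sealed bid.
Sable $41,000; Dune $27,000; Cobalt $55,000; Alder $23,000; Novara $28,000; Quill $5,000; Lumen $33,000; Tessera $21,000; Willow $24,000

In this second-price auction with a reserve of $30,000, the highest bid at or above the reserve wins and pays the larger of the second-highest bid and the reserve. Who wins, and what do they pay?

Bids in order: 55,000 (Cobalt) > 41,000 (Sable) > 33,000 (Lumen) > 28,000 (Novara) > 27,000 (Dune) > 24,000 (Willow) > …
Cobalt has the top bid at or above the reserve ($55,000).
max(second-highest $41,000, reserve $30,000) = $41,000; the reserve does not bind.

Cobalt pays $41,000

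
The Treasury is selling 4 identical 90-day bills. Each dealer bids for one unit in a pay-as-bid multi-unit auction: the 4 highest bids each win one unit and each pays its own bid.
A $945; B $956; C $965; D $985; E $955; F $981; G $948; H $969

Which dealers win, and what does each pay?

D $985, F $981, H $969, C $965

Sorting: 985 (D), 981 (F), 969 (H), 965 (C), 956 (B), 955 (E), …
The 4 highest are D, F, H, C.
Each winner pays its own bid: D $985, F $981, H $969, C $965.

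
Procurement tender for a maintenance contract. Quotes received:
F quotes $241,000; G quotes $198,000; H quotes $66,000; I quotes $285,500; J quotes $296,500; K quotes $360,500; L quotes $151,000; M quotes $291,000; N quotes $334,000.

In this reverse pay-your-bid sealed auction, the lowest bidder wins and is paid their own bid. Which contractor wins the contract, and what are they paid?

Bids ranked: 66,000 (H) < 151,000 (L) < 198,000 (G) < 241,000 (F) < 285,500 (I) < 291,000 (M) < …
H has the lowest bid and is paid exactly that: $66,000.

H is paid $66,000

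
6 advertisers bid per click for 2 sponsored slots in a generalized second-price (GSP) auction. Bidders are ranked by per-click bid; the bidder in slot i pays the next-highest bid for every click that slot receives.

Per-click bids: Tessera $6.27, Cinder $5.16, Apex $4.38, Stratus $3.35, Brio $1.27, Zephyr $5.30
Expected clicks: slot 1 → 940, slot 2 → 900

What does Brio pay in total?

Brio pays $0.00

Sorting advertisers: $6.27 (Tessera) > $5.30 (Zephyr) > $5.16 (Cinder) > …
Brio ranks below slot 2 → no slot, pays nothing.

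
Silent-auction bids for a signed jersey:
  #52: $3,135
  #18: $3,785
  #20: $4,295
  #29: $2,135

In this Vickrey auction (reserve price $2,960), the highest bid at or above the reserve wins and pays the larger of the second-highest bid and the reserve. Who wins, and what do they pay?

#20 pays $3,785

Sorting bids: 4,295 (#20) > 3,785 (#18) > 3,135 (#52) > 2,135 (#29)
#20 has the top bid at or above the reserve ($4,295).
max(second-highest $3,785, reserve $2,960) = $3,785; the reserve does not bind.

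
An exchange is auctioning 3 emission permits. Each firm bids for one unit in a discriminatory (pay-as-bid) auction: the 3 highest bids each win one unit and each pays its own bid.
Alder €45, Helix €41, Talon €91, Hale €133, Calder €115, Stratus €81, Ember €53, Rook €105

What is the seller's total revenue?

Sorting: 133 (Hale), 115 (Calder), 105 (Rook), 91 (Talon), 81 (Stratus), …
Winners (3 units): Hale, Calder, Rook.
Total revenue = 133 + 115 + 105 = €353.

Total revenue: €353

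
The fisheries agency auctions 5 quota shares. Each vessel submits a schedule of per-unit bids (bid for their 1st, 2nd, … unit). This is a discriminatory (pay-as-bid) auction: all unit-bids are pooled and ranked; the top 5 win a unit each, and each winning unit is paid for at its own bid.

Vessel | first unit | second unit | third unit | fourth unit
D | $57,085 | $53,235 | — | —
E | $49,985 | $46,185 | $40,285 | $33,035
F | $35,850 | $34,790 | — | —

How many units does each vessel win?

All unit-bids, highest first — top 5: 57,085 (D-1), 53,235 (D-2), 49,985 (E-1), 46,185 (E-2), 40,285 (E-3)
Next rejected bid: $35,850 (not a price — pay-as-bid).
Allocation: D 2, E 3.

D 2, E 3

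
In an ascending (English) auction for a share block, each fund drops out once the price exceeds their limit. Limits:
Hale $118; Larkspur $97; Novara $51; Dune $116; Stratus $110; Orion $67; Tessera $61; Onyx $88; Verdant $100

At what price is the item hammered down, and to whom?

Hale wins at $116

Sorting limits: 118 (Hale) > 116 (Dune) > 110 (Stratus) > 100 (Verdant) > 97 (Larkspur) > 88 (Onyx) > …
Once the price passes $116, only Hale is left; the hammer falls at Dune's limit of $116.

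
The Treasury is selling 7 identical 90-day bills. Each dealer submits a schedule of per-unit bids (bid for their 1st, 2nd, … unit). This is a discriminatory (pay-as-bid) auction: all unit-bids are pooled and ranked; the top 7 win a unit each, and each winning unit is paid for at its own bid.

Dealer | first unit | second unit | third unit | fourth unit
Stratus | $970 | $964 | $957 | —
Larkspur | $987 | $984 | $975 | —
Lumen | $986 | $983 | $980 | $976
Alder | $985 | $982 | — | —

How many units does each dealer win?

All unit-bids, highest first — top 7: 987 (Larkspur-1), 986 (Lumen-1), 985 (Alder-1), 984 (Larkspur-2), 983 (Lumen-2), 982 (Alder-2), 980 (Lumen-3)
Next rejected bid: $976 (not a price — pay-as-bid).
Allocation: Alder 2, Larkspur 2, Lumen 3.

Alder 2, Larkspur 2, Lumen 3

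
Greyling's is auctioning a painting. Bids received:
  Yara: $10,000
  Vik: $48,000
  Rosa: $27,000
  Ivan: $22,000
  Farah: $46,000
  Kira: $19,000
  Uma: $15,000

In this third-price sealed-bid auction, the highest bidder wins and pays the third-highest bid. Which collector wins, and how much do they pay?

Rule: the highest bidder wins and pays the third-highest bid.
Bids in order: 48,000 (Vik) > 46,000 (Farah) > 27,000 (Rosa) > 22,000 (Ivan) > 19,000 (Kira) > 15,000 (Uma) > …
Vik wins; payment is bid #3 in the ranking = $27,000.

Vik pays $27,000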